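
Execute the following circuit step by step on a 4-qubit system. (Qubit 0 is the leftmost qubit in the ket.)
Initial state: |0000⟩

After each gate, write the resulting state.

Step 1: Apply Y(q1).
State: i|0100⟩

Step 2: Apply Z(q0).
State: i|0100⟩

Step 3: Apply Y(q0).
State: -|1100⟩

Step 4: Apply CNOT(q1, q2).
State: -|1110⟩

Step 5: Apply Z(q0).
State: |1110⟩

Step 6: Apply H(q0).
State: 1/√2|0110⟩ - 1/√2|1110⟩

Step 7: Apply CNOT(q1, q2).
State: 1/√2|0100⟩ - 1/√2|1100⟩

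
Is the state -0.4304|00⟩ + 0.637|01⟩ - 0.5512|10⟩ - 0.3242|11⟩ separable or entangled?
Entangled

Writing the state as a|00⟩ + b|01⟩ + c|10⟩ + d|11⟩, it is a product state iff ad − bc = 0.
Here (a, b, c, d) = (-0.4304, 0.637, -0.5512, -0.3242): ad − bc = (-0.4304)(-0.3242) − (0.637)(-0.5512) = 0.4907 ≠ 0, so the state is entangled.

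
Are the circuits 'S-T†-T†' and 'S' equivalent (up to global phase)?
No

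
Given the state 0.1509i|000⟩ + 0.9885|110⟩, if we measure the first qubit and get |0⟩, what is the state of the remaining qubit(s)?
i|00⟩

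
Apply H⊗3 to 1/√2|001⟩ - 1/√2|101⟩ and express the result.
1/2|100⟩ - 1/2|101⟩ + 1/2|110⟩ - 1/2|111⟩

H⊗3 gives amp(|y⟩) = (1/2√2) Σ_x (−1)^(x·y) amp(|x⟩), where x·y is the number of positions in which both x and y have a 1.
|000⟩: (1/√2 - 1/√2)/(2√2) = 0
|001⟩: (-1/√2 + 1/√2)/(2√2) = 0
|010⟩: (1/√2 - 1/√2)/(2√2) = 0
|011⟩: (-1/√2 + 1/√2)/(2√2) = 0
|100⟩: (1/√2 + 1/√2)/(2√2) = 1/2
|101⟩: (-1/√2 - 1/√2)/(2√2) = -1/2
|110⟩: (1/√2 + 1/√2)/(2√2) = 1/2
|111⟩: (-1/√2 - 1/√2)/(2√2) = -1/2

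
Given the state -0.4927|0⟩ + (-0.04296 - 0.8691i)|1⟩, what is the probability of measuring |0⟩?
0.2428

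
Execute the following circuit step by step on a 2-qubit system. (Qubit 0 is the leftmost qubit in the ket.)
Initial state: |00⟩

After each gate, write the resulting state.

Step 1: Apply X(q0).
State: |10⟩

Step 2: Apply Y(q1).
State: i|11⟩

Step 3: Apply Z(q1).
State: -i|11⟩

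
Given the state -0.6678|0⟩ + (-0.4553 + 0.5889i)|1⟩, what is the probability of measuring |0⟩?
0.446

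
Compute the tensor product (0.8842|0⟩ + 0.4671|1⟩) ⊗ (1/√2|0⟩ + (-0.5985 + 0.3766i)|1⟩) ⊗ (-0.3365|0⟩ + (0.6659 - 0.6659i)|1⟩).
-0.2104|000⟩ + (0.4163 - 0.4163i)|001⟩ + (0.1781 - 0.1121i)|010⟩ + (-0.1307 + 0.5741i)|011⟩ - 0.1111|100⟩ + (0.2199 - 0.2199i)|101⟩ + (0.09407 - 0.05919i)|110⟩ + (-0.06902 + 0.3033i)|111⟩

amp(|b₁b₂…⟩) = product of the factor amplitudes for bits b₁, b₂, …; only kets whose every factor amplitude is nonzero survive.
|000⟩: (0.8842)(1/√2)(-0.3365) = -0.2104
|001⟩: (0.8842)(1/√2)(0.6659 - 0.6659i) = (0.4163 - 0.4163i)
|010⟩: (0.8842)(-0.5985 + 0.3766i)(-0.3365) = (0.1781 - 0.1121i)
|011⟩: (0.8842)(-0.5985 + 0.3766i)(0.6659 - 0.6659i) = (-0.1307 + 0.5741i)
|100⟩: (0.4671)(1/√2)(-0.3365) = -0.1111
|101⟩: (0.4671)(1/√2)(0.6659 - 0.6659i) = (0.2199 - 0.2199i)
|110⟩: (0.4671)(-0.5985 + 0.3766i)(-0.3365) = (0.09407 - 0.05919i)
|111⟩: (0.4671)(-0.5985 + 0.3766i)(0.6659 - 0.6659i) = (-0.06902 + 0.3033i)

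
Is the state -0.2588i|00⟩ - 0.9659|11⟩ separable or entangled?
Entangled

Writing the state as a|00⟩ + b|01⟩ + c|10⟩ + d|11⟩, it is a product state iff ad − bc = 0.
Here (a, b, c, d) = (-0.2588i, 0, 0, -0.9659): ad − bc = (-0.2588i)(-0.9659) − (0)(0) = 0.25i ≠ 0, so the state is entangled.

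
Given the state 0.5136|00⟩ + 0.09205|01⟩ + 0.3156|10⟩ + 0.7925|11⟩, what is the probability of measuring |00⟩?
0.2638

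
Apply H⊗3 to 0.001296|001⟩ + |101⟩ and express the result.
0.354|000⟩ - 0.354|001⟩ + 0.354|010⟩ - 0.354|011⟩ - 0.3531|100⟩ + 0.3531|101⟩ - 0.3531|110⟩ + 0.3531|111⟩

H⊗3 gives amp(|y⟩) = (1/2√2) Σ_x (−1)^(x·y) amp(|x⟩), where x·y is the number of positions in which both x and y have a 1.
|000⟩: (0.001296 + 1)/(2√2) = 0.354
|001⟩: (-0.001296 - 1)/(2√2) = -0.354
|010⟩: (0.001296 + 1)/(2√2) = 0.354
|011⟩: (-0.001296 - 1)/(2√2) = -0.354
|100⟩: (0.001296 - 1)/(2√2) = -0.3531
|101⟩: (-0.001296 + 1)/(2√2) = 0.3531
|110⟩: (0.001296 - 1)/(2√2) = -0.3531
|111⟩: (-0.001296 + 1)/(2√2) = 0.3531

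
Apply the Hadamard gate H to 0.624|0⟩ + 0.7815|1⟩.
0.9938|0⟩ - 0.1114|1⟩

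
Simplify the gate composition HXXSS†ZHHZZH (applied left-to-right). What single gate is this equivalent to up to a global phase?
X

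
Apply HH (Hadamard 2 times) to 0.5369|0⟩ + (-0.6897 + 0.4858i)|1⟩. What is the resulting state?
0.5369|0⟩ + (-0.6897 + 0.4858i)|1⟩

H² = I, so an even number of Hadamards cancels: H^2 = I and the state is unchanged.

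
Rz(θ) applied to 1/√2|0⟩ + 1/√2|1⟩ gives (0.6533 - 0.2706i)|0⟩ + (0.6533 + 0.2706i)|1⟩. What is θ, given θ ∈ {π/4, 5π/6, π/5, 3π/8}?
π/4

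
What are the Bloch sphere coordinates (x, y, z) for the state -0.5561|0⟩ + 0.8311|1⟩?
(-0.9243, 0, -0.3815)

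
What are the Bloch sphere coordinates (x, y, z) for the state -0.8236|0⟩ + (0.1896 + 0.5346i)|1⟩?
(-0.3123, -0.8806, 0.3566)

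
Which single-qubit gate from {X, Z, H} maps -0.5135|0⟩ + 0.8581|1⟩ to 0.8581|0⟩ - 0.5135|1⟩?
X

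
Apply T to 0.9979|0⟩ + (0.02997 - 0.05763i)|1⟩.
0.9979|0⟩ + (0.06194 - 0.01956i)|1⟩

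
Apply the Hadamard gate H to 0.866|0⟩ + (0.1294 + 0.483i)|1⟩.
(0.7039 + 0.3415i)|0⟩ + (0.5209 - 0.3415i)|1⟩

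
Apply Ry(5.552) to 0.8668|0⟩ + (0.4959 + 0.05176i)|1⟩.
(-0.9868 - 0.0185i)|0⟩ + (-0.1532 - 0.04834i)|1⟩

Ry(5.552) = [[cos(θ/2), −sin(θ/2)], [sin(θ/2), cos(θ/2)]]; θ = 5.552, cos(θ/2) ≈ -0.933912, sin(θ/2) ≈ 0.357503.
With a = amp(|0⟩) = 0.8668 and b = amp(|1⟩) = (0.4959 + 0.05176i):
new amp(|0⟩) = (-0.933912)·a + (-0.357503)·b = (-0.9868 - 0.0185i)
new amp(|1⟩) = (0.357503)·a + (-0.933912)·b = (-0.1532 - 0.04834i)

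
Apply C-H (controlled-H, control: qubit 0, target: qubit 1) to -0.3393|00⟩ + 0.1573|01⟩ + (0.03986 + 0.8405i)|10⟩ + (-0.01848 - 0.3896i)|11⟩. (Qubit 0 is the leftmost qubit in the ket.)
-0.3393|00⟩ + 0.1573|01⟩ + (0.01512 + 0.3188i)|10⟩ + (0.04125 + 0.8698i)|11⟩

C-H leaves the control-|0⟩ kets |00⟩, |01⟩ unchanged and applies H to qubit 1 on the control-|1⟩ pair (|10⟩, |11⟩).
H = [[1/√2, 1/√2], [1/√2, -1/√2]].
With a = amp(|10⟩) = (0.03986 + 0.8405i) and b = amp(|11⟩) = (-0.01848 - 0.3896i):
new amp(|10⟩) = (1/√2)·a + (1/√2)·b = (0.01512 + 0.3188i)
new amp(|11⟩) = (1/√2)·a + (-1/√2)·b = (0.04125 + 0.8698i)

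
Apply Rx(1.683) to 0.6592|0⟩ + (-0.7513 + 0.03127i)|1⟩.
(0.4626 + 0.5602i)|0⟩ + (-0.5006 - 0.4707i)|1⟩

Rx(1.683) = [[cos(θ/2), −i·sin(θ/2)], [−i·sin(θ/2), cos(θ/2)]]; θ = 1.683, cos(θ/2) ≈ 0.666345, sin(θ/2) ≈ 0.745643.
With a = amp(|0⟩) = 0.6592 and b = amp(|1⟩) = (-0.7513 + 0.03127i):
new amp(|0⟩) = (0.666345)·a + (-0.745643i)·b = (0.4626 + 0.5602i)
new amp(|1⟩) = (-0.745643i)·a + (0.666345)·b = (-0.5006 - 0.4707i)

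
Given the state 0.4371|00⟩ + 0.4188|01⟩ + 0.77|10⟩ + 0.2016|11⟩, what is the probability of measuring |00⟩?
0.1911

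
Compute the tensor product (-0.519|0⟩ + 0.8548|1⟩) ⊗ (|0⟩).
-0.519|00⟩ + 0.8548|10⟩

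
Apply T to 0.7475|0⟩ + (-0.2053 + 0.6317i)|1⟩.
0.7475|0⟩ + (-0.5918 + 0.3015i)|1⟩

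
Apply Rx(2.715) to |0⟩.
0.2117|0⟩ - 0.9773i|1⟩

Rx(2.715) = [[cos(θ/2), −i·sin(θ/2)], [−i·sin(θ/2), cos(θ/2)]]; θ = 2.715, cos(θ/2) ≈ 0.211683, sin(θ/2) ≈ 0.977338.
With a = amp(|0⟩) = 1 and b = amp(|1⟩) = 0:
new amp(|0⟩) = (0.211683)·a + (-0.977338i)·b = 0.2117
new amp(|1⟩) = (-0.977338i)·a + (0.211683)·b = -0.9773i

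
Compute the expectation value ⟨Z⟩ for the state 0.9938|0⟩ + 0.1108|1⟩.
0.9754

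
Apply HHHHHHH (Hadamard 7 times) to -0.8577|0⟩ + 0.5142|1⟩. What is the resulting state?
-0.2429|0⟩ - 0.9701|1⟩

H² = I, so H^7 = H: a single Hadamard. With (a, b) = (-0.8577, 0.5142), H gives ((a + b)/√2, (a − b)/√2) = (-0.2429, -0.9701).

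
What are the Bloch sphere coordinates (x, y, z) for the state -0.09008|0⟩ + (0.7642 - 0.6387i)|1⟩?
(-0.1377, 0.1151, -0.9838)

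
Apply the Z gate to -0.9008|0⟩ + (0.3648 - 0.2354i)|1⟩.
-0.9008|0⟩ + (-0.3648 + 0.2354i)|1⟩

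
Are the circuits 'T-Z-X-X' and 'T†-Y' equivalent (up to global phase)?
No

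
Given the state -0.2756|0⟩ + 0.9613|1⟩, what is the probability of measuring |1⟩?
0.9241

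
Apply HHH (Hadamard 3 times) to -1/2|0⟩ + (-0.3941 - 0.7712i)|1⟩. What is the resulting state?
(-0.6322 - 0.5453i)|0⟩ + (-0.07488 + 0.5453i)|1⟩

H² = I, so H^3 = H: a single Hadamard. With (a, b) = (-1/2, (-0.3941 - 0.7712i)), H gives ((a + b)/√2, (a − b)/√2) = ((-0.6322 - 0.5453i), (-0.07488 + 0.5453i)).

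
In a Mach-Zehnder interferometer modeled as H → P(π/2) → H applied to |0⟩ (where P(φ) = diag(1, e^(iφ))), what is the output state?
(1/2 + (1/2)i)|0⟩ + (1/2 - (1/2)i)|1⟩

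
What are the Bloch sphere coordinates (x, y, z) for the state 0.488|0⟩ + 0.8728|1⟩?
(0.8519, 0, -0.5236)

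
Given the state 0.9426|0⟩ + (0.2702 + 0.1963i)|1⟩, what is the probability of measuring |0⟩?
0.8885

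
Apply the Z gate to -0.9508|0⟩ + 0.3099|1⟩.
-0.9508|0⟩ - 0.3099|1⟩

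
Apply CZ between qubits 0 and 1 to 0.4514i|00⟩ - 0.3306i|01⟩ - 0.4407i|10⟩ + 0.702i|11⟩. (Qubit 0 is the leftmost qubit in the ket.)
0.4514i|00⟩ - 0.3306i|01⟩ - 0.4407i|10⟩ - 0.702i|11⟩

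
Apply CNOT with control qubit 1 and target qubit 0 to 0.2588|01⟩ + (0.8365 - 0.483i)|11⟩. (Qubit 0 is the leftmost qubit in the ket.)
(0.8365 - 0.483i)|01⟩ + 0.2588|11⟩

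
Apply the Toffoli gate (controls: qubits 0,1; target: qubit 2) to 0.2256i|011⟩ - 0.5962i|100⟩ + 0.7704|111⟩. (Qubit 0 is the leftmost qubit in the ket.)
0.2256i|011⟩ - 0.5962i|100⟩ + 0.7704|110⟩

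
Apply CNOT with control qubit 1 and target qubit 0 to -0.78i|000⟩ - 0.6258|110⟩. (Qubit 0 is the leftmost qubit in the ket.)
-0.78i|000⟩ - 0.6258|010⟩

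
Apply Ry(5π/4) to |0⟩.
-0.3827|0⟩ + 0.9239|1⟩

Ry(5π/4) = [[cos(θ/2), −sin(θ/2)], [sin(θ/2), cos(θ/2)]]; θ = 5π/4, cos(θ/2) ≈ -0.382683, sin(θ/2) ≈ 0.92388.
With a = amp(|0⟩) = 1 and b = amp(|1⟩) = 0:
new amp(|0⟩) = (-0.382683)·a + (-0.92388)·b = -0.3827
new amp(|1⟩) = (0.92388)·a + (-0.382683)·b = 0.9239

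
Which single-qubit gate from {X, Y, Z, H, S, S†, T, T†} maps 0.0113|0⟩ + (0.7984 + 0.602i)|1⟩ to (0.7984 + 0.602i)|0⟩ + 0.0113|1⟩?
X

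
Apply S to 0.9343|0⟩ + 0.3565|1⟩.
0.9343|0⟩ + 0.3565i|1⟩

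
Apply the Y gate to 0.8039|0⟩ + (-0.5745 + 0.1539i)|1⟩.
(0.1539 + 0.5745i)|0⟩ + 0.8039i|1⟩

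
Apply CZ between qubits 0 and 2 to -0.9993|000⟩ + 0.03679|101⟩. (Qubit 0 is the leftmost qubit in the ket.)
-0.9993|000⟩ - 0.03679|101⟩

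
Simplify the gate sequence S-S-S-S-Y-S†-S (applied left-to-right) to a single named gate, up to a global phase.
Y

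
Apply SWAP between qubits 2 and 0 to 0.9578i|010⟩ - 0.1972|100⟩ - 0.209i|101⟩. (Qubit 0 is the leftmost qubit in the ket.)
-0.1972|001⟩ + 0.9578i|010⟩ - 0.209i|101⟩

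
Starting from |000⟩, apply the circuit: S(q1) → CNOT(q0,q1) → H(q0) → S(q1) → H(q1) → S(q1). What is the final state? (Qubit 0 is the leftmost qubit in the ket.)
1/2|000⟩ + (1/2)i|010⟩ + 1/2|100⟩ + (1/2)i|110⟩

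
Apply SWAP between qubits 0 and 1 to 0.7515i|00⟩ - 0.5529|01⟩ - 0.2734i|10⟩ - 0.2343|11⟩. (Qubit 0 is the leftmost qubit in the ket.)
0.7515i|00⟩ - 0.2734i|01⟩ - 0.5529|10⟩ - 0.2343|11⟩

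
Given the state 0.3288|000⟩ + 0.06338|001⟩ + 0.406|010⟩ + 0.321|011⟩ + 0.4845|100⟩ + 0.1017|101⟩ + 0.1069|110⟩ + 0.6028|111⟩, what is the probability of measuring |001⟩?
0.004017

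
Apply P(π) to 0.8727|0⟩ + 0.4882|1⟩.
0.8727|0⟩ - 0.4882|1⟩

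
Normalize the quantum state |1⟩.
|1⟩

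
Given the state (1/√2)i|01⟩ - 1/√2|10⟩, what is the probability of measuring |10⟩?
1/2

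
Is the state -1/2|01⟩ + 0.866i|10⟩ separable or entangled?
Entangled

Writing the state as a|00⟩ + b|01⟩ + c|10⟩ + d|11⟩, it is a product state iff ad − bc = 0.
Here (a, b, c, d) = (0, -1/2, 0.866i, 0): ad − bc = (0)(0) − (-1/2)(0.866i) = 0.433i ≠ 0, so the state is entangled.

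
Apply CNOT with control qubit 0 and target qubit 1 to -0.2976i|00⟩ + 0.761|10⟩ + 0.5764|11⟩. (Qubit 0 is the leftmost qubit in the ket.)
-0.2976i|00⟩ + 0.5764|10⟩ + 0.761|11⟩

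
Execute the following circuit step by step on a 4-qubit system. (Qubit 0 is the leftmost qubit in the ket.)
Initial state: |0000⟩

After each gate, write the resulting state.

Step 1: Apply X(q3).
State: |0001⟩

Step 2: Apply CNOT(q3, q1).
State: |0101⟩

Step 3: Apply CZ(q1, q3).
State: -|0101⟩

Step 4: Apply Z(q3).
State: |0101⟩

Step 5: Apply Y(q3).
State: -i|0100⟩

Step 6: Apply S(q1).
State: |0100⟩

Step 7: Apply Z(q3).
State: |0100⟩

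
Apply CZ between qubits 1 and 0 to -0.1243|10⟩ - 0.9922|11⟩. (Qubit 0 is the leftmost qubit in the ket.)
-0.1243|10⟩ + 0.9922|11⟩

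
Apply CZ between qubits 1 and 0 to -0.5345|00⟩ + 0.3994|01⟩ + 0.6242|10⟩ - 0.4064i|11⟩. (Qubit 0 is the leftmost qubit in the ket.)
-0.5345|00⟩ + 0.3994|01⟩ + 0.6242|10⟩ + 0.4064i|11⟩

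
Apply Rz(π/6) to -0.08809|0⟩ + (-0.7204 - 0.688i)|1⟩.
(-0.08509 + 0.0228i)|0⟩ + (-0.5178 - 0.851i)|1⟩

Rz(π/6) = [[e^(−iθ/2), 0], [0, e^(iθ/2)]] with e^(±iθ/2) = cos(θ/2) ± i·sin(θ/2); θ = π/6, cos(θ/2) ≈ 0.965926, sin(θ/2) ≈ 0.258819.
With a = amp(|0⟩) = -0.08809 and b = amp(|1⟩) = (-0.7204 - 0.688i):
new amp(|0⟩) = (0.965926 - 0.258819i)·a = (-0.08509 + 0.0228i)
new amp(|1⟩) = (0.965926 + 0.258819i)·b = (-0.5178 - 0.851i)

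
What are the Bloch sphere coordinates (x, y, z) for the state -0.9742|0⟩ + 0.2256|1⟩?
(-0.4396, 0, 0.8982)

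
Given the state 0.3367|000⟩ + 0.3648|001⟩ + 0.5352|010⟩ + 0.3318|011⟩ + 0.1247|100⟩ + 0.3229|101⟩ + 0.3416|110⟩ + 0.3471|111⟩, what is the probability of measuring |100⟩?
0.01555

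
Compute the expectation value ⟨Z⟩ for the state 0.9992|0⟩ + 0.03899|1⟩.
0.9969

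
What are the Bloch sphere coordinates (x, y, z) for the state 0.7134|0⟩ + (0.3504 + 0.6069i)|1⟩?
(0.5, 0.8659, 0.01783)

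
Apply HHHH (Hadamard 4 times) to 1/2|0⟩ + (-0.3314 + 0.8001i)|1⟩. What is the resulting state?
1/2|0⟩ + (-0.3314 + 0.8001i)|1⟩

H² = I, so an even number of Hadamards cancels: H^4 = I and the state is unchanged.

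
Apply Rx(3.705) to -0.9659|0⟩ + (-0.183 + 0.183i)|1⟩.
(0.4443 + 0.1758i)|0⟩ + (0.05087 + 0.877i)|1⟩

Rx(3.705) = [[cos(θ/2), −i·sin(θ/2)], [−i·sin(θ/2), cos(θ/2)]]; θ = 3.705, cos(θ/2) ≈ -0.277993, sin(θ/2) ≈ 0.960583.
With a = amp(|0⟩) = -0.9659 and b = amp(|1⟩) = (-0.183 + 0.183i):
new amp(|0⟩) = (-0.277993)·a + (-0.960583i)·b = (0.4443 + 0.1758i)
new amp(|1⟩) = (-0.960583i)·a + (-0.277993)·b = (0.05087 + 0.877i)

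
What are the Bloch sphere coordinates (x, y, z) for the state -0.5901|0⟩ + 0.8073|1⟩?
(-0.9528, 0, -0.3035)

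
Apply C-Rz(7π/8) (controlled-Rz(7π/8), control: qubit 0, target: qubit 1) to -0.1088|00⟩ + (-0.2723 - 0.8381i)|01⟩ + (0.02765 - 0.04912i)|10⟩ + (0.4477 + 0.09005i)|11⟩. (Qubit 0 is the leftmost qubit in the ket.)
-0.1088|00⟩ + (-0.2723 - 0.8381i)|01⟩ + (-0.04278 - 0.0367i)|10⟩ + (-0.0009778 + 0.4567i)|11⟩

C-Rz(7π/8) leaves the control-|0⟩ kets |00⟩, |01⟩ unchanged and applies Rz(7π/8) to qubit 1 on the control-|1⟩ pair (|10⟩, |11⟩).
Rz(7π/8) = [[e^(−iθ/2), 0], [0, e^(iθ/2)]] with e^(±iθ/2) = cos(θ/2) ± i·sin(θ/2); θ = 7π/8, cos(θ/2) ≈ 0.19509, sin(θ/2) ≈ 0.980785.
With a = amp(|10⟩) = (0.02765 - 0.04912i) and b = amp(|11⟩) = (0.4477 + 0.09005i):
new amp(|10⟩) = (0.19509 - 0.980785i)·a = (-0.04278 - 0.0367i)
new amp(|11⟩) = (0.19509 + 0.980785i)·b = (-0.0009778 + 0.4567i)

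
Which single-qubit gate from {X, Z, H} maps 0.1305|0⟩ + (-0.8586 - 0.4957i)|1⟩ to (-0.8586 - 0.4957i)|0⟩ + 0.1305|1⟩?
X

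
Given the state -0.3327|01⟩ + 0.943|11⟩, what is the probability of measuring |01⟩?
0.1107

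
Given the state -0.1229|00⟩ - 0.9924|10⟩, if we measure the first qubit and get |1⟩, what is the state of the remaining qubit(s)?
-|0⟩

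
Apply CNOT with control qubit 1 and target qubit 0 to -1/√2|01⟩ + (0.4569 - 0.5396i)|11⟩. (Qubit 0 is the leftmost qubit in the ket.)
(0.4569 - 0.5396i)|01⟩ - 1/√2|11⟩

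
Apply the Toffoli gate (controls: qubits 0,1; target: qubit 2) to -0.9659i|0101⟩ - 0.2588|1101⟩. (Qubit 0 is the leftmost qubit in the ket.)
-0.9659i|0101⟩ - 0.2588|1111⟩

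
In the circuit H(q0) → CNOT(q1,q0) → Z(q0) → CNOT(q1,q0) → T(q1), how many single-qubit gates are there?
3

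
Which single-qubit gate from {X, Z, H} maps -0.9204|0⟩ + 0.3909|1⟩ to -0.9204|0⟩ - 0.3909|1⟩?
Z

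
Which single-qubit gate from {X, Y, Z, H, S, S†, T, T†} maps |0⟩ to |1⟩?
X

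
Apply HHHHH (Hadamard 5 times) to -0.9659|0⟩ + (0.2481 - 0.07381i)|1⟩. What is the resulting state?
(-0.5076 - 0.05219i)|0⟩ + (-0.8584 + 0.05219i)|1⟩

H² = I, so H^5 = H: a single Hadamard. With (a, b) = (-0.9659, (0.2481 - 0.07381i)), H gives ((a + b)/√2, (a − b)/√2) = ((-0.5076 - 0.05219i), (-0.8584 + 0.05219i)).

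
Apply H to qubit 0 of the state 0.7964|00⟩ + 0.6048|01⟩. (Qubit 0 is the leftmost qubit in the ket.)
0.5631|00⟩ + 0.4277|01⟩ + 0.5631|10⟩ + 0.4277|11⟩

H on qubit 0 mixes each pair of kets that differ only in qubit 0: amplitudes (a, b) of (|…0…⟩, |…1…⟩) become ((a + b)/√2, (a − b)/√2). Kets absent from the input have amplitude 0.
(|00⟩, |10⟩): (a, b) = (0.7964, 0) → (0.5631, 0.5631)
(|01⟩, |11⟩): (a, b) = (0.6048, 0) → (0.4277, 0.4277)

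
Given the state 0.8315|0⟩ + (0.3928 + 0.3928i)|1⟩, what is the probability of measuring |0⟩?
0.6914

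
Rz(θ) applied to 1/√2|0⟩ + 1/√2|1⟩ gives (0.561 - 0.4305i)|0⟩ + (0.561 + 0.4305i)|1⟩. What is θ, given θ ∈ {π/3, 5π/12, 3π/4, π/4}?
5π/12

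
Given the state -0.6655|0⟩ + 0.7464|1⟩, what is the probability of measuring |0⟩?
0.4429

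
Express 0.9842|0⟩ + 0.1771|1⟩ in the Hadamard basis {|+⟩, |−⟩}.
0.8212|+⟩ + 0.5707|−⟩

With |ψ⟩ = α|0⟩ + β|1⟩, the Hadamard-basis coefficients are ⟨+|ψ⟩ = (α + β)/√2 and ⟨−|ψ⟩ = (α − β)/√2.
Here α = 0.9842, β = 0.1771: (α + β)/√2 = 0.8212, (α − β)/√2 = 0.5707.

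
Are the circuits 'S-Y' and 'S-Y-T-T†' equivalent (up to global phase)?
Yes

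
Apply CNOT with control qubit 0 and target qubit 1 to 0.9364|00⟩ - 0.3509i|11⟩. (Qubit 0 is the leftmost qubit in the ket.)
0.9364|00⟩ - 0.3509i|10⟩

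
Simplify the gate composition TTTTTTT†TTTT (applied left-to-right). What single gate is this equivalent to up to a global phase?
T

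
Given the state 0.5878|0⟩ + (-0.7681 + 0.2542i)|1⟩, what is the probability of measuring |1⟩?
0.6546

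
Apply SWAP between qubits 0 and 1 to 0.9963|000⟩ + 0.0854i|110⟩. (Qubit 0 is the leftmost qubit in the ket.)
0.9963|000⟩ + 0.0854i|110⟩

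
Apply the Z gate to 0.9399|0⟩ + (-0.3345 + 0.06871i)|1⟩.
0.9399|0⟩ + (0.3345 - 0.06871i)|1⟩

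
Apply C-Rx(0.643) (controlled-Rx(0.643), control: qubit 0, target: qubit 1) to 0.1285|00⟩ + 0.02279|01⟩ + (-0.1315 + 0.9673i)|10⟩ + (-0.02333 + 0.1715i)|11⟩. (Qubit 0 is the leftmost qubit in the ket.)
0.1285|00⟩ + 0.02279|01⟩ + (-0.07057 + 0.9251i)|10⟩ + (0.2835 + 0.2043i)|11⟩

C-Rx(0.643) leaves the control-|0⟩ kets |00⟩, |01⟩ unchanged and applies Rx(0.643) to qubit 1 on the control-|1⟩ pair (|10⟩, |11⟩).
Rx(0.643) = [[cos(θ/2), −i·sin(θ/2)], [−i·sin(θ/2), cos(θ/2)]]; θ = 0.643, cos(θ/2) ≈ 0.948763, sin(θ/2) ≈ 0.31599.
With a = amp(|10⟩) = (-0.1315 + 0.9673i) and b = amp(|11⟩) = (-0.02333 + 0.1715i):
new amp(|10⟩) = (0.948763)·a + (-0.31599i)·b = (-0.07057 + 0.9251i)
new amp(|11⟩) = (-0.31599i)·a + (0.948763)·b = (0.2835 + 0.2043i)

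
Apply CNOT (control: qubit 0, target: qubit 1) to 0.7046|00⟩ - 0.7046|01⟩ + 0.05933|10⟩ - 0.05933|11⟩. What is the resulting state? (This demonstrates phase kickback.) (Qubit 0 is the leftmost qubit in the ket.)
0.7046|00⟩ - 0.7046|01⟩ - 0.05933|10⟩ + 0.05933|11⟩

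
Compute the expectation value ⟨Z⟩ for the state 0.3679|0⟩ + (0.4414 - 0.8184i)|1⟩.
-0.7293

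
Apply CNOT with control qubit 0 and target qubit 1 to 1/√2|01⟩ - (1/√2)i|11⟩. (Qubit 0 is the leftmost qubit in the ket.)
1/√2|01⟩ - (1/√2)i|10⟩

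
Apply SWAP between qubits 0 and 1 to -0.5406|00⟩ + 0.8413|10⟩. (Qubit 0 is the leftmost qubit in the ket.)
-0.5406|00⟩ + 0.8413|01⟩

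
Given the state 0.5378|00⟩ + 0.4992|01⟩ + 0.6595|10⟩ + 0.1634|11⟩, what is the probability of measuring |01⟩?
0.2492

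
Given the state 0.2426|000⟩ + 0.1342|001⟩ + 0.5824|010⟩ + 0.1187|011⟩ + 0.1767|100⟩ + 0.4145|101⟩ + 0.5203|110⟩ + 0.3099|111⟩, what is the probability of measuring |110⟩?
0.2707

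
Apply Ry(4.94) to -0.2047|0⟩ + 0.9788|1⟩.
-0.4488|0⟩ - 0.8936|1⟩

Ry(4.94) = [[cos(θ/2), −sin(θ/2)], [sin(θ/2), cos(θ/2)]]; θ = 4.94, cos(θ/2) ≈ -0.782832, sin(θ/2) ≈ 0.622234.
With a = amp(|0⟩) = -0.2047 and b = amp(|1⟩) = 0.9788:
new amp(|0⟩) = (-0.782832)·a + (-0.622234)·b = -0.4488
new amp(|1⟩) = (0.622234)·a + (-0.782832)·b = -0.8936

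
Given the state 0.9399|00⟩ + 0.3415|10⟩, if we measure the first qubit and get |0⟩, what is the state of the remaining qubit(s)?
|0⟩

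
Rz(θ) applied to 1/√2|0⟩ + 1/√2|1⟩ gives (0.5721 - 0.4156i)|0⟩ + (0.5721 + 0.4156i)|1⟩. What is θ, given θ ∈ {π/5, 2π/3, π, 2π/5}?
2π/5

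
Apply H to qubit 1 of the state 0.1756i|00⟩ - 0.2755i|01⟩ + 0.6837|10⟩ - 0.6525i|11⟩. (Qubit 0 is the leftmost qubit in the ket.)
-0.07064i|00⟩ + 0.319i|01⟩ + (0.4834 - 0.4614i)|10⟩ + (0.4834 + 0.4614i)|11⟩

H on qubit 1 mixes each pair of kets that differ only in qubit 1: amplitudes (a, b) of (|…0…⟩, |…1…⟩) become ((a + b)/√2, (a − b)/√2). Kets absent from the input have amplitude 0.
(|00⟩, |01⟩): (a, b) = (0.1756i, -0.2755i) → (-0.07064i, 0.319i)
(|10⟩, |11⟩): (a, b) = (0.6837, -0.6525i) → ((0.4834 - 0.4614i), (0.4834 + 0.4614i))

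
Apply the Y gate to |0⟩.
i|1⟩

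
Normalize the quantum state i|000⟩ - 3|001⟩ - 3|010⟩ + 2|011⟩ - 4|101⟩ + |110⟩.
0.1581i|000⟩ - 0.4743|001⟩ - 0.4743|010⟩ + 0.3162|011⟩ - 0.6325|101⟩ + 0.1581|110⟩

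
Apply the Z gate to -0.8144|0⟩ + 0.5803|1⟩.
-0.8144|0⟩ - 0.5803|1⟩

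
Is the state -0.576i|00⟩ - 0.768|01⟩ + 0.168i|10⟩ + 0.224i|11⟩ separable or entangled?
Entangled

Writing the state as a|00⟩ + b|01⟩ + c|10⟩ + d|11⟩, it is a product state iff ad − bc = 0.
Here (a, b, c, d) = (-0.576i, -0.768, 0.168i, 0.224i): ad − bc = (-0.576i)(0.224i) − (-0.768)(0.168i) = (0.129 + 0.129i) ≠ 0, so the state is entangled.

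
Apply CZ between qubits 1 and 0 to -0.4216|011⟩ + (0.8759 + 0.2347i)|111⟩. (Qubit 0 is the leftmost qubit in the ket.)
-0.4216|011⟩ + (-0.8759 - 0.2347i)|111⟩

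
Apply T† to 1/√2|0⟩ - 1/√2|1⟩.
1/√2|0⟩ + (-1/2 + (1/2)i)|1⟩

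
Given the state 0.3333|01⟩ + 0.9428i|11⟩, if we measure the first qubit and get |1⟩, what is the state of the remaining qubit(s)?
i|1⟩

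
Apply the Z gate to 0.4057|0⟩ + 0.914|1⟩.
0.4057|0⟩ - 0.914|1⟩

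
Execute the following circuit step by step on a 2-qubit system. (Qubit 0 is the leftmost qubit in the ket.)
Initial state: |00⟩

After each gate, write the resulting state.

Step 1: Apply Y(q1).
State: i|01⟩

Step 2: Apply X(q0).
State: i|11⟩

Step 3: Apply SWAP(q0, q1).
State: i|11⟩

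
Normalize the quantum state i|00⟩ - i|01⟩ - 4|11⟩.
0.2357i|00⟩ - 0.2357i|01⟩ - 0.9428|11⟩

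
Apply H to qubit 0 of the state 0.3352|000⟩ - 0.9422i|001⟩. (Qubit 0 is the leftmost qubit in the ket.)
0.237|000⟩ - 0.6662i|001⟩ + 0.237|100⟩ - 0.6662i|101⟩

H on qubit 0 mixes each pair of kets that differ only in qubit 0: amplitudes (a, b) of (|…0…⟩, |…1…⟩) become ((a + b)/√2, (a − b)/√2). Kets absent from the input have amplitude 0.
(|000⟩, |100⟩): (a, b) = (0.3352, 0) → (0.237, 0.237)
(|001⟩, |101⟩): (a, b) = (-0.9422i, 0) → (-0.6662i, -0.6662i)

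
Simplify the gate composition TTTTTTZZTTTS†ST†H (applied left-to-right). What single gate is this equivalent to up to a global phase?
H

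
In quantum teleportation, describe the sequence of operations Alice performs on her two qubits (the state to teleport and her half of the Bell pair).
CNOT (state → Bell), then H on state qubit, then measure both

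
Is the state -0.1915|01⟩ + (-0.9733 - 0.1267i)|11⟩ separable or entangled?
Separable

Writing the state as a|00⟩ + b|01⟩ + c|10⟩ + d|11⟩, it is a product state iff ad − bc = 0.
Here (a, b, c, d) = (0, -0.1915, 0, (-0.9733 - 0.1267i)): ad − bc = (0)(-0.9733 - 0.1267i) − (-0.1915)(0) = 0, so the state is separable.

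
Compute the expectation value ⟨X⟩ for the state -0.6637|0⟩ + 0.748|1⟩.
-0.9929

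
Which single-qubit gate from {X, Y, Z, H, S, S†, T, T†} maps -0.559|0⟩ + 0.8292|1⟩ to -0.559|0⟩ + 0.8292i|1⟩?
S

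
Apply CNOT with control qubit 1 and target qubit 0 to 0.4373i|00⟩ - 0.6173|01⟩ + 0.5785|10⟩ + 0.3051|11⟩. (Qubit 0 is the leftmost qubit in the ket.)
0.4373i|00⟩ + 0.3051|01⟩ + 0.5785|10⟩ - 0.6173|11⟩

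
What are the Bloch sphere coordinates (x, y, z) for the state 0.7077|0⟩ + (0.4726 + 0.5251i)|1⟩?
(0.6689, 0.7432, 0.001759)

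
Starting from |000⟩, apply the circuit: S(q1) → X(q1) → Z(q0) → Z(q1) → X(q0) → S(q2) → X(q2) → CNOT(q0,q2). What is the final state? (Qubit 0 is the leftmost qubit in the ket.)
-|110⟩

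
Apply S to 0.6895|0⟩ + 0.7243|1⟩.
0.6895|0⟩ + 0.7243i|1⟩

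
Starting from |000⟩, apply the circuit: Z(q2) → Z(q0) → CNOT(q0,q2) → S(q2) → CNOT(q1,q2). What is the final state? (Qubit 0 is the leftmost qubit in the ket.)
|000⟩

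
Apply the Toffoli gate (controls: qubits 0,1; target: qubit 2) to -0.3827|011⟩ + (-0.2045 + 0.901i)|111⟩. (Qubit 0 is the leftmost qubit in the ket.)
-0.3827|011⟩ + (-0.2045 + 0.901i)|110⟩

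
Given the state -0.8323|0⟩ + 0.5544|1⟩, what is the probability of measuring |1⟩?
0.3074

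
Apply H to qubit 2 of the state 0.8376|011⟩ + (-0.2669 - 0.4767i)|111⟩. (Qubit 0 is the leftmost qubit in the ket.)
0.5923|010⟩ - 0.5923|011⟩ + (-0.1887 - 0.3371i)|110⟩ + (0.1887 + 0.3371i)|111⟩

H on qubit 2 mixes each pair of kets that differ only in qubit 2: amplitudes (a, b) of (|…0…⟩, |…1…⟩) become ((a + b)/√2, (a − b)/√2). Kets absent from the input have amplitude 0.
(|010⟩, |011⟩): (a, b) = (0, 0.8376) → (0.5923, -0.5923)
(|110⟩, |111⟩): (a, b) = (0, (-0.2669 - 0.4767i)) → ((-0.1887 - 0.3371i), (0.1887 + 0.3371i))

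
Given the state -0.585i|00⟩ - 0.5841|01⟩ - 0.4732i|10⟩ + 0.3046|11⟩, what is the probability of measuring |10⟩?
0.2239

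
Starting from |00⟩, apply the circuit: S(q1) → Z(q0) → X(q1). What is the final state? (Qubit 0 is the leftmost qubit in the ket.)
|01⟩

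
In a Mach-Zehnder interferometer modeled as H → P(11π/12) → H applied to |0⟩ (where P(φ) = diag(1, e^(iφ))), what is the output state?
(0.01704 + 0.1294i)|0⟩ + (0.983 - 0.1294i)|1⟩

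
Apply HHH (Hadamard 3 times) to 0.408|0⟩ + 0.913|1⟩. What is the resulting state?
0.9341|0⟩ - 0.3571|1⟩

H² = I, so H^3 = H: a single Hadamard. With (a, b) = (0.408, 0.913), H gives ((a + b)/√2, (a − b)/√2) = (0.9341, -0.3571).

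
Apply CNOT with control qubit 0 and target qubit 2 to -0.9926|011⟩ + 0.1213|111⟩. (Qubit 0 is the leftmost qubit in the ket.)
-0.9926|011⟩ + 0.1213|110⟩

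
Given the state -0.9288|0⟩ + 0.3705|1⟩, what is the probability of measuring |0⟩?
0.8627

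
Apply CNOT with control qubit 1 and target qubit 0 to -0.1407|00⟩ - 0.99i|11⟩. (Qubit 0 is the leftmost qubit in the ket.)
-0.1407|00⟩ - 0.99i|01⟩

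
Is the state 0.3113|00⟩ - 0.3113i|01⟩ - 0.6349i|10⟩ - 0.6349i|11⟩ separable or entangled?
Entangled

Writing the state as a|00⟩ + b|01⟩ + c|10⟩ + d|11⟩, it is a product state iff ad − bc = 0.
Here (a, b, c, d) = (0.3113, -0.3113i, -0.6349i, -0.6349i): ad − bc = (0.3113)(-0.6349i) − (-0.3113i)(-0.6349i) = (0.1976 - 0.1976i) ≠ 0, so the state is entangled.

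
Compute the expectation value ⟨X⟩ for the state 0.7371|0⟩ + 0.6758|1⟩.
0.9963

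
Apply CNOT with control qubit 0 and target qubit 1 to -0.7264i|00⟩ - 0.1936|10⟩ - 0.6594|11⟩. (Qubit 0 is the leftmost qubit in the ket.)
-0.7264i|00⟩ - 0.6594|10⟩ - 0.1936|11⟩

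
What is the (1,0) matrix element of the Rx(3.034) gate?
-0.9986i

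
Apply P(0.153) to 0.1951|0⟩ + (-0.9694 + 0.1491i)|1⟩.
0.1951|0⟩ + (-0.9808 - 0.000382i)|1⟩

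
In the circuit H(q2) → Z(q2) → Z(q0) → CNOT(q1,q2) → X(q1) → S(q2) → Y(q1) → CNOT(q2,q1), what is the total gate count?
8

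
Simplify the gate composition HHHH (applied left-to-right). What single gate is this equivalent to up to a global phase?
I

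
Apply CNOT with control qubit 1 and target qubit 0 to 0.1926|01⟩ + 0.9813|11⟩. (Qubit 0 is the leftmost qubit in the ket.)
0.9813|01⟩ + 0.1926|11⟩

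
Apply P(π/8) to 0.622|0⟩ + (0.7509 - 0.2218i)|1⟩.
0.622|0⟩ + (0.7786 + 0.08244i)|1⟩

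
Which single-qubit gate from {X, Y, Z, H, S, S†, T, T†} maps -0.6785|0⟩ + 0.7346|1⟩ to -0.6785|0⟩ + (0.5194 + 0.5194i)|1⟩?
T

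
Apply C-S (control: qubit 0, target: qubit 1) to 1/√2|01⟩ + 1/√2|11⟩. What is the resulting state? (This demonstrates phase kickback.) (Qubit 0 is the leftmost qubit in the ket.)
1/√2|01⟩ + (1/√2)i|11⟩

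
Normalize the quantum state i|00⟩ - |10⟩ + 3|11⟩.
0.3015i|00⟩ - 0.3015|10⟩ + 0.9045|11⟩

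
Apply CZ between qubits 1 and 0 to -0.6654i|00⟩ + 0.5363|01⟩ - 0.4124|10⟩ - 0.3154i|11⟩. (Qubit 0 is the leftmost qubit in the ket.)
-0.6654i|00⟩ + 0.5363|01⟩ - 0.4124|10⟩ + 0.3154i|11⟩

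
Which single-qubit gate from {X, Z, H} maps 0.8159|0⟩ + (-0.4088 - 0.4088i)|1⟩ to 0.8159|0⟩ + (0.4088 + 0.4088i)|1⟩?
Z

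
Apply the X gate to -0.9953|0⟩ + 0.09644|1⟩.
0.09644|0⟩ - 0.9953|1⟩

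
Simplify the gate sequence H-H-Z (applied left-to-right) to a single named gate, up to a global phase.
Z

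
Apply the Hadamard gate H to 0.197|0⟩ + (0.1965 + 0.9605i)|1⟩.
(0.2782 + 0.6792i)|0⟩ + (0.0003536 - 0.6792i)|1⟩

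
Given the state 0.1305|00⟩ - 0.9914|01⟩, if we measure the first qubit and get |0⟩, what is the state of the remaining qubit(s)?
0.1305|0⟩ - 0.9914|1⟩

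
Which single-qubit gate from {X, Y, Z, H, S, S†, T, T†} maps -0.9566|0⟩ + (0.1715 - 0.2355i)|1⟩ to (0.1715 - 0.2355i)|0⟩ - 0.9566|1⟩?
X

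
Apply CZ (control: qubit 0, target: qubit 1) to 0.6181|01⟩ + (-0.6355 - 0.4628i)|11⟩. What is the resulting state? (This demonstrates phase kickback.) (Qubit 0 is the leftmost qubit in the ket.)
0.6181|01⟩ + (0.6355 + 0.4628i)|11⟩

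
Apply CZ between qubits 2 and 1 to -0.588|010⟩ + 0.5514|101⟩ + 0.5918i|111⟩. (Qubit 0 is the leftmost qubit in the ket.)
-0.588|010⟩ + 0.5514|101⟩ - 0.5918i|111⟩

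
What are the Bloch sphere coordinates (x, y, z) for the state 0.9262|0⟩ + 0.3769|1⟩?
(0.6982, 0, 0.7158)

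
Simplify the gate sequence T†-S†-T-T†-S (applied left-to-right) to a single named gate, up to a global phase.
T†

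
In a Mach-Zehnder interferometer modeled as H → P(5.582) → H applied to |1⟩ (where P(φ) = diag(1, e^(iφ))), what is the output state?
(0.118 + 0.3226i)|0⟩ + (0.882 - 0.3226i)|1⟩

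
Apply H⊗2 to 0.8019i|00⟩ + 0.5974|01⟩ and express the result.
(0.2987 + 0.401i)|00⟩ + (-0.2987 + 0.401i)|01⟩ + (0.2987 + 0.401i)|10⟩ + (-0.2987 + 0.401i)|11⟩

H⊗2 gives amp(|y⟩) = (1/2) Σ_x (−1)^(x·y) amp(|x⟩), where x·y is the number of positions in which both x and y have a 1.
|00⟩: (0.8019i + 0.5974)/2 = (0.2987 + 0.401i)
|01⟩: (0.8019i - 0.5974)/2 = (-0.2987 + 0.401i)
|10⟩: (0.8019i + 0.5974)/2 = (0.2987 + 0.401i)
|11⟩: (0.8019i - 0.5974)/2 = (-0.2987 + 0.401i)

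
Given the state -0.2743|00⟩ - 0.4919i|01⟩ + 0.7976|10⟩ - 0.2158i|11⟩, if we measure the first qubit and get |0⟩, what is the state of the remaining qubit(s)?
-0.487|0⟩ - 0.8734i|1⟩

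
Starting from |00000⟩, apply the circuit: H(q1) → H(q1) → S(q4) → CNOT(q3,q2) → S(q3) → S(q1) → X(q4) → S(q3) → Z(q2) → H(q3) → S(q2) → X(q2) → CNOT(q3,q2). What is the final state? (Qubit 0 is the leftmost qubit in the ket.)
1/√2|00011⟩ + 1/√2|00101⟩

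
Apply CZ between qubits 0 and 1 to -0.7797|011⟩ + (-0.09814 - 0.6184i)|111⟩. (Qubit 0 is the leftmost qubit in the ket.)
-0.7797|011⟩ + (0.09814 + 0.6184i)|111⟩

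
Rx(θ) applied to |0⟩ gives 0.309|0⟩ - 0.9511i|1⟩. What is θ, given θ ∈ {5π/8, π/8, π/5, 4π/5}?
4π/5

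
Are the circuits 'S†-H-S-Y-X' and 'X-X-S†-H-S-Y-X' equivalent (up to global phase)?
Yes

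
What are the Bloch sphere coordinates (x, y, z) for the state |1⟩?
(0, 0, -1)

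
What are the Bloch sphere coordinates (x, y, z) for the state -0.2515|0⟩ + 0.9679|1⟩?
(-0.4869, 0, -0.8736)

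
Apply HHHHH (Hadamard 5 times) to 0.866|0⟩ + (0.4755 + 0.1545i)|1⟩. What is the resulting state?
(0.9486 + 0.1092i)|0⟩ + (0.2761 - 0.1092i)|1⟩

H² = I, so H^5 = H: a single Hadamard. With (a, b) = (0.866, (0.4755 + 0.1545i)), H gives ((a + b)/√2, (a − b)/√2) = ((0.9486 + 0.1092i), (0.2761 - 0.1092i)).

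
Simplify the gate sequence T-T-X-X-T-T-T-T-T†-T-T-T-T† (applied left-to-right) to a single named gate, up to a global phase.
T†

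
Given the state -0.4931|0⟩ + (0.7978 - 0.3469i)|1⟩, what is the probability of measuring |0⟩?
0.2431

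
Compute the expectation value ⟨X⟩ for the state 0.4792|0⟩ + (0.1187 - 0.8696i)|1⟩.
0.1138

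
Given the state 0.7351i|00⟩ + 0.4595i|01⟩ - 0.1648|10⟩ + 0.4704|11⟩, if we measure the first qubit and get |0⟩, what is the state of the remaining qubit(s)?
0.848i|0⟩ + 0.5301i|1⟩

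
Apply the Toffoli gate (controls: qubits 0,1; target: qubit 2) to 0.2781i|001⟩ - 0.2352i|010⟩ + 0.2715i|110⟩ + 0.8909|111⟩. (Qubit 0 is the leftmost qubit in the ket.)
0.2781i|001⟩ - 0.2352i|010⟩ + 0.8909|110⟩ + 0.2715i|111⟩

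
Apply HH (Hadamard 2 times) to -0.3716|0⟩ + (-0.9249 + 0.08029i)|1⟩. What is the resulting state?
-0.3716|0⟩ + (-0.9249 + 0.08029i)|1⟩

H² = I, so an even number of Hadamards cancels: H^2 = I and the state is unchanged.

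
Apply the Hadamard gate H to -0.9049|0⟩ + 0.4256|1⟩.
-0.3389|0⟩ - 0.9408|1⟩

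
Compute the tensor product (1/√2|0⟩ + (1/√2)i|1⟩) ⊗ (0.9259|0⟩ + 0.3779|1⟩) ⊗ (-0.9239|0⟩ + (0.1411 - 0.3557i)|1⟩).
-0.6049|000⟩ + (0.09238 - 0.2329i)|001⟩ - 0.2469|010⟩ + (0.0377 - 0.09505i)|011⟩ - 0.6049i|100⟩ + (0.2329 + 0.09238i)|101⟩ - 0.2469i|110⟩ + (0.09505 + 0.0377i)|111⟩

amp(|b₁b₂…⟩) = product of the factor amplitudes for bits b₁, b₂, …; only kets whose every factor amplitude is nonzero survive.
|000⟩: (1/√2)(0.9259)(-0.9239) = -0.6049
|001⟩: (1/√2)(0.9259)(0.1411 - 0.3557i) = (0.09238 - 0.2329i)
|010⟩: (1/√2)(0.3779)(-0.9239) = -0.2469
|011⟩: (1/√2)(0.3779)(0.1411 - 0.3557i) = (0.0377 - 0.09505i)
|100⟩: ((1/√2)i)(0.9259)(-0.9239) = -0.6049i
|101⟩: ((1/√2)i)(0.9259)(0.1411 - 0.3557i) = (0.2329 + 0.09238i)
|110⟩: ((1/√2)i)(0.3779)(-0.9239) = -0.2469i
|111⟩: ((1/√2)i)(0.3779)(0.1411 - 0.3557i) = (0.09505 + 0.0377i)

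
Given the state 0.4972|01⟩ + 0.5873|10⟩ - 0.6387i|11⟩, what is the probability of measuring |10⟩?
0.3449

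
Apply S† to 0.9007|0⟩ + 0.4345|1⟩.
0.9007|0⟩ - 0.4345i|1⟩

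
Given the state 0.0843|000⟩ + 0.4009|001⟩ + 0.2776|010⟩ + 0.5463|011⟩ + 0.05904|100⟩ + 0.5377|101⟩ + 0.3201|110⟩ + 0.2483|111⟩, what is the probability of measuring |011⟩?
0.2984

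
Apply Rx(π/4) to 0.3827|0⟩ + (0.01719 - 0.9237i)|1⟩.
(0.00008401 - 0.006578i)|0⟩ + (0.01588 - 0.9998i)|1⟩

Rx(π/4) = [[cos(θ/2), −i·sin(θ/2)], [−i·sin(θ/2), cos(θ/2)]]; θ = π/4, cos(θ/2) ≈ 0.92388, sin(θ/2) ≈ 0.382683.
With a = amp(|0⟩) = 0.3827 and b = amp(|1⟩) = (0.01719 - 0.9237i):
new amp(|0⟩) = (0.92388)·a + (-0.382683i)·b = (0.00008401 - 0.006578i)
new amp(|1⟩) = (-0.382683i)·a + (0.92388)·b = (0.01588 - 0.9998i)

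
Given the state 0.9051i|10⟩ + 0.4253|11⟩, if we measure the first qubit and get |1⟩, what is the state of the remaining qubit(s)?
0.9051i|0⟩ + 0.4253|1⟩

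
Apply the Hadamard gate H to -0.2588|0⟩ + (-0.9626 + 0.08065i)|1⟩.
(-0.8637 + 0.05703i)|0⟩ + (0.4977 - 0.05703i)|1⟩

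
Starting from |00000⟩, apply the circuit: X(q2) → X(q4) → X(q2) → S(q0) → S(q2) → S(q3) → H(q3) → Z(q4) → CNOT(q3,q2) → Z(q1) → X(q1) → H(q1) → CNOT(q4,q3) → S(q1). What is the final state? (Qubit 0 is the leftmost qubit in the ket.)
-1/2|00011⟩ - 1/2|00101⟩ + (1/2)i|01011⟩ + (1/2)i|01101⟩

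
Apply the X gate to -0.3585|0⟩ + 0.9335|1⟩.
0.9335|0⟩ - 0.3585|1⟩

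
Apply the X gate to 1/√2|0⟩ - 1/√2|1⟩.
-1/√2|0⟩ + 1/√2|1⟩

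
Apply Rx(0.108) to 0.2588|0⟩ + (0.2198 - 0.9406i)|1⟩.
(0.2077 - 0.01186i)|0⟩ + (0.2195 - 0.9532i)|1⟩

Rx(0.108) = [[cos(θ/2), −i·sin(θ/2)], [−i·sin(θ/2), cos(θ/2)]]; θ = 0.108, cos(θ/2) ≈ 0.998542, sin(θ/2) ≈ 0.0539738.
With a = amp(|0⟩) = 0.2588 and b = amp(|1⟩) = (0.2198 - 0.9406i):
new amp(|0⟩) = (0.998542)·a + (-0.0539738i)·b = (0.2077 - 0.01186i)
new amp(|1⟩) = (-0.0539738i)·a + (0.998542)·b = (0.2195 - 0.9532i)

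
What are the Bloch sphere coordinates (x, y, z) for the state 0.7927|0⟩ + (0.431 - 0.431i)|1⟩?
(0.6833, -0.6833, 0.2569)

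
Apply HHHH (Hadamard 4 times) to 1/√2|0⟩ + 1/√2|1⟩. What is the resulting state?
1/√2|0⟩ + 1/√2|1⟩

H² = I, so an even number of Hadamards cancels: H^4 = I and the state is unchanged.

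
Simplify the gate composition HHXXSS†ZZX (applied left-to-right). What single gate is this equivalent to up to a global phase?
X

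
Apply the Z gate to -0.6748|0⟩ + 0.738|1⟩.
-0.6748|0⟩ - 0.738|1⟩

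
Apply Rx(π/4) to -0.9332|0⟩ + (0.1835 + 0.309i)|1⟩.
(-0.7439 - 0.07022i)|0⟩ + (0.1695 + 0.6426i)|1⟩

Rx(π/4) = [[cos(θ/2), −i·sin(θ/2)], [−i·sin(θ/2), cos(θ/2)]]; θ = π/4, cos(θ/2) ≈ 0.92388, sin(θ/2) ≈ 0.382683.
With a = amp(|0⟩) = -0.9332 and b = amp(|1⟩) = (0.1835 + 0.309i):
new amp(|0⟩) = (0.92388)·a + (-0.382683i)·b = (-0.7439 - 0.07022i)
new amp(|1⟩) = (-0.382683i)·a + (0.92388)·b = (0.1695 + 0.6426i)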